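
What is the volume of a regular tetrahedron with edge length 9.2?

Volume = (√2/12) · 9.2³ = 91.7693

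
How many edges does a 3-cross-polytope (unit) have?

An n-cross-polytope has 2^(k+1)·C(n,k+1) k-faces. Here 2^2·C(3,2) = 4·3 = 12.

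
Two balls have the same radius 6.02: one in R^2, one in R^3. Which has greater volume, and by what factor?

V_2(6.02) ≈ 113.853, V_3(6.02) ≈ 913.857. The 3-ball is larger by a factor of 8.027.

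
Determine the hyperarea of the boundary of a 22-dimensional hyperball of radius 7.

The surface area of an n-ball is 2π^(n/2) r^(n-1) / Γ(n/2). For n=22, r=7: 79792266297612001·π^11/259200 ≈ 9.05679e+16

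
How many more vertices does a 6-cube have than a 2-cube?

The 6-cube has 2^6 = 64 vertices. The 2-cube has 2^2 = 4 vertices. Difference: 64 - 4 = 60.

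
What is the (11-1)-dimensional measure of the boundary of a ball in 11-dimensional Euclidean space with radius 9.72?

S_11(9.72) = 2·π^(11/2)·(9.72)^10 / Γ(11/2) ≈ 1.56013e+11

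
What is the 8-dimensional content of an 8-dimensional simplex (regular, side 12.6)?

For a regular n-simplex with edge a, V = (a^n / n!)·√((n+1)/2^n). With a=12.6, n=8: V ≈ 2954.24.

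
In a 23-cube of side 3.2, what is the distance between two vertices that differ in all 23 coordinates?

Diagonal = √23 · 3.2 ≈ 15.3467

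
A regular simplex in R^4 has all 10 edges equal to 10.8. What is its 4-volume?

For a regular n-simplex with edge a, V = (a^n / n!)·√((n+1)/2^n). With a=10.8, n=4: V ≈ 316.89.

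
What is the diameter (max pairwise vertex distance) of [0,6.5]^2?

d = √(6.5² + 6.5² + ... + 6.5²) [2 terms] = √(2·6.5²) = 6.5√2 ≈ 9.19239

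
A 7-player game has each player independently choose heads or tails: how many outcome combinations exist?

An n-cube has 2^n vertices; for n = 7 that is 2^7 = 128.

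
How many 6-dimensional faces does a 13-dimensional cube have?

Number of 6-faces = C(13,6) · 2^(13-6) = 1716 · 128 = 219648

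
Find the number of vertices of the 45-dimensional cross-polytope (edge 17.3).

Number of vertices = 2n = 90.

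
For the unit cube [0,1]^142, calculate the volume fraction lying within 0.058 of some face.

1 - (1 - 2·0.058)^142 = 1 - 0.884^142 ≈ 0.9999999751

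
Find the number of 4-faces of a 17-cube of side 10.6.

An n-cube has C(n,k)·2^(n-k) k-faces. Here C(17,4)·2^13 = 2380·8192 = 19496960.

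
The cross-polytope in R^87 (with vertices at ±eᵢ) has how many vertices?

The 87-dimensional cross-polytope has 2n = 2·87 = 174 vertices.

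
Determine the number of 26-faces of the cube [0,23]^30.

An n-cube has C(n,k)·2^(n-k) k-faces. Here C(30,26)·2^4 = 27405·16 = 438480.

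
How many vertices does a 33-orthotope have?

Number of vertices = 2^33 = 8589934592.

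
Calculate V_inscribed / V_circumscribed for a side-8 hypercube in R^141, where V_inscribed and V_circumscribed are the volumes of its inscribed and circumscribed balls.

V_in/V_out = n^(-n/2) = 141^(-141/2) ≈ 3.02032e-152.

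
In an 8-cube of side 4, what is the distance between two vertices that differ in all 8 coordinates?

||(4,4,...,4)|| = √(8)·4 ≈ 11.3137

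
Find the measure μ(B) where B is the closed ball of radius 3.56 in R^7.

Volume = π^{7/2}·(3.56)^7/Γ(9/2) ≈ 34239.7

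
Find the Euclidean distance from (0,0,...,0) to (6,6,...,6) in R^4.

The space diagonal of an n-cube of side s is s√n. Here 6·√4 = 12.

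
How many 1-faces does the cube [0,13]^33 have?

Number of 1-faces = C(33,1)·2^(33-1) = 33·4294967296 = 141733920768.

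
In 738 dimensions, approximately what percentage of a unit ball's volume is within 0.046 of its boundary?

1 - (1-0.046)^738 ≈ 1 - 8.067e-16 ≈ (100 - 7.77e-14)%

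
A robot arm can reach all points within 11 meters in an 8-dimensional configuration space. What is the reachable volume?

The n-ball volume is π^(n/2)·r^n/Γ(n/2+1). With n=8, r=11: V = 214358881·π^4/24 ≈ 8.70021e+08.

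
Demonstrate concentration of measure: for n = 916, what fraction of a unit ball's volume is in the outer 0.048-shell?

1 - (1-0.048)^916 ≈ 1 - 2.701e-20 ≈ 100.000000%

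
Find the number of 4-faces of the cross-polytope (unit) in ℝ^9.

An n-cross-polytope has 2^(k+1)·C(n,k+1) k-faces. Here 2^5·C(9,5) = 32·126 = 4032.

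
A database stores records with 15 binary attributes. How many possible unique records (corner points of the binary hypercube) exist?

The 15-cube has 2^15 = 32768 vertices.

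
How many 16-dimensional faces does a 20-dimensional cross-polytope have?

An n-cross-polytope has 2^(k+1)·C(n,k+1) k-faces. Here 2^17·C(20,17) = 131072·1140 = 149422080.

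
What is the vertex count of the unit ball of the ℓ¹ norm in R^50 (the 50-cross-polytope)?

The 50-dimensional cross-polytope has 2n = 2·50 = 100 vertices.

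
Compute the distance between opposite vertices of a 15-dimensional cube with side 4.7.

||(4.7,4.7,...,4.7)|| = √(15)·4.7 ≈ 18.203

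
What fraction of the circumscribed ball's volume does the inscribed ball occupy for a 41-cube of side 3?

V_in/V_out = n^(-n/2) = 41^(-41/2) ≈ 8.66824e-34.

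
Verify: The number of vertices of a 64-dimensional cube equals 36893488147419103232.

False. The 64-cube has 2^64 = 18446744073709551616 vertices.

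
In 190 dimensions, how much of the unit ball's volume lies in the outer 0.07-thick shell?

Shell fraction = 1 - (1-0.07)^190 ≈ 0.9999989726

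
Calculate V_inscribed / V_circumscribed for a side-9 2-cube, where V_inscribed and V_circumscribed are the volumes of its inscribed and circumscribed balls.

V_in/V_out = n^(-n/2) = 2^(-2/2) ≈ 0.5.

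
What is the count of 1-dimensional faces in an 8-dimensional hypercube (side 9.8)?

f_1(8-cube) = (8 choose 1) · 2^7 = 1024.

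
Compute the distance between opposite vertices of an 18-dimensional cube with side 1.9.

The space diagonal of an n-cube of side s is s√n. Here 1.9·√18 ≈ 8.06102.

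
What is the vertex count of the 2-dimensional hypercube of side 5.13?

The 2-cube has 2^2 = 4 vertices.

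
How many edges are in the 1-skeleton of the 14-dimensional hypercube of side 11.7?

Each of the 2^14 = 16384 vertices has degree 14; total edges = 14·2^14/2 = 114688.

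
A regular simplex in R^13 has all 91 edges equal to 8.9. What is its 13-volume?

Volume = 8.9^13 · √(14/2^13) / 13! ≈ 14.5935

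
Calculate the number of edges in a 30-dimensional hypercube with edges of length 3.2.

The 30-cube has n·2^(n-1) = 30·2^29 = 30·536870912 = 16106127360 edges.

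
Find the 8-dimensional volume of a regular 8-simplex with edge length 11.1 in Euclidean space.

V = (11.1^8 / 8!) · √((8+1) / 2^8) ≈ 1071.68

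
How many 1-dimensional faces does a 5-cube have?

f_1(5-cube) = (5 choose 1) · 2^4 = 80.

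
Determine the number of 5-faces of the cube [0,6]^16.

f_5(16-cube) = (16 choose 5) · 2^11 = 8945664.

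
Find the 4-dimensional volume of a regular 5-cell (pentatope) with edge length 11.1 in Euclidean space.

Volume = 11.1^4 · √(5/2^4) / 4! ≈ 353.595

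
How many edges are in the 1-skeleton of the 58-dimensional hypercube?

Each of the 2^58 = 288230376151711744 vertices has degree 58; total edges = 58·2^58/2 = 8358680908399640576.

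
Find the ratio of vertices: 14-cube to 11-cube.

The 14-cube has 2^14 = 16384 vertices. The 11-cube has 2^11 = 2048 vertices. Ratio: 16384/2048 = 8.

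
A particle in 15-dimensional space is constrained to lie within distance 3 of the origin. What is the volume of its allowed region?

Volume = π^{15/2}·(3)^15/Γ(17/2) = 45349632·π^7/25025 ≈ 5.47329e+06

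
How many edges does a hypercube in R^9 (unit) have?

The 9-cube has n·2^(n-1) = 9·2^8 = 9·256 = 2304 edges.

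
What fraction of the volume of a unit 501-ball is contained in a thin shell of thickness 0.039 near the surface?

1 - (1-0.039)^501 ≈ 0.9999999978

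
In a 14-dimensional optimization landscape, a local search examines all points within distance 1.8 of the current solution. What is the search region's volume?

V_14(1.8) = π^(14/2) · (1.8)^14 / Γ(14/2 + 1) ≈ 2246.12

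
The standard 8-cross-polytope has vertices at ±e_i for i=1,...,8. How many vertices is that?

An n-cross-polytope has 2n vertices; here n = 8, giving 16.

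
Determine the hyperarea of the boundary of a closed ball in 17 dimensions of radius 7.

|∂B_17(7)| = 2430751493090816·π^8/289575 ≈ 7.96487e+13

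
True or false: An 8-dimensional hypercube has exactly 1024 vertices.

False. The 8-cube has 2^8 = 256 vertices.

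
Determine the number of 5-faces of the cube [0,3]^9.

An n-cube has C(n,k)·2^(n-k) k-faces. Here C(9,5)·2^4 = 126·16 = 2016.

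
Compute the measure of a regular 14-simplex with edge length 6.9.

Volume = 6.9^14 · √(15/2^14) / 14! ≈ 0.192449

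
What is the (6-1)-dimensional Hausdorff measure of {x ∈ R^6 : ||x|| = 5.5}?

The surface area of an n-ball is 2π^(n/2) r^(n-1) / Γ(n/2). For n=6, r=5.5: 161051·π^3/32 ≈ 156050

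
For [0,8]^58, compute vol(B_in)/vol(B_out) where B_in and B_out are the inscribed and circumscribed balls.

V_in/V_out = n^(-n/2) = 58^(-58/2) ≈ 7.25418e-52.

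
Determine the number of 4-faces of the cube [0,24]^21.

Number of 4-faces = C(21,4) · 2^(21-4) = 5985 · 131072 = 784465920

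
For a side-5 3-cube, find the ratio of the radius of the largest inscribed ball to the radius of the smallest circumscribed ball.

r_in / r_out = (5/2) / (5√3/2) = 1/√3 ≈ 0.57735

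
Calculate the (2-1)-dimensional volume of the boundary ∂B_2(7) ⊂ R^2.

S_2(7) = 2·π^(2/2)·(7)^1 / Γ(2/2) = 2πr = 2π·7 ≈ 43.9823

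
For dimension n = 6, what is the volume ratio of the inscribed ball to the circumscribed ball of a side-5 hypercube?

Volume scales as r^n, and r_in/r_out = 1/√6, giving (1/√6)^6 ≈ 0.00462963.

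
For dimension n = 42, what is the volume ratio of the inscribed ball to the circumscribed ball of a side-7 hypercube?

Volume scales as r^n, and r_in/r_out = 1/√42, giving (1/√42)^42 ≈ 8.1614e-35.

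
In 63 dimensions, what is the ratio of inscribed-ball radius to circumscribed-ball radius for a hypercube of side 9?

Ratio = (s/2)/(s√63/2) = 63^(-1/2) ≈ 0.125988.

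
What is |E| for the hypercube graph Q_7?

Each of the 2^7 = 128 vertices has degree 7; total edges = 7·2^7/2 = 448.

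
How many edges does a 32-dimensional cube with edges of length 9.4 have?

The 32-cube has n·2^(n-1) = 32·2^31 = 32·2147483648 = 68719476736 edges.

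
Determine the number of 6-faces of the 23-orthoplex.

f_6(23-orthoplex) = 2^7 · (23 choose 7) = 31380096.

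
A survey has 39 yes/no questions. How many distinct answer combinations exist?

Number of vertices = 2^39 = 549755813888.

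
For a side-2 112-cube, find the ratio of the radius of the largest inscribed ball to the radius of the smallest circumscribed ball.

For an n-cube of any side s, the inradius is s/2 and the circumradius is s√n/2, so the ratio is 1/√112 ≈ 0.0944911.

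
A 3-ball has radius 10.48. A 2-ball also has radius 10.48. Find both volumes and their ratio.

V_3(10.48) ≈ 4821.39. V_2(10.48) ≈ 345.042. Ratio V_3/V_2 ≈ 13.97.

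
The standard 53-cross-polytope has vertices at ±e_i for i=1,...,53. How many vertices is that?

An n-cross-polytope has 2n vertices; here n = 53, giving 106.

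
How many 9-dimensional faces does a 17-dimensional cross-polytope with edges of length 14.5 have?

Number of 9-faces = 2^(9+1) · C(17,9+1) = 1024 · 19448 = 19914752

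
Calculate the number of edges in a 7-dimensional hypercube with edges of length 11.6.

The 7-cube has n·2^(n-1) = 7·2^6 = 7·64 = 448 edges.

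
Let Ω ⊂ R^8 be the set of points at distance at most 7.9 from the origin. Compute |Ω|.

Volume = π^{8/2}·(7.9)^8/Γ(5) ≈ 6.15751e+07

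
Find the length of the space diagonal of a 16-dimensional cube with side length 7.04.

Diagonal = √16 · 7.04 = 28.16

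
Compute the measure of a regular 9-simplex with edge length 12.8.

Volume = 12.8^9 · √(10/2^9) / 9! ≈ 3552.15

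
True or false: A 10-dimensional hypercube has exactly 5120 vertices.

False. The 10-cube has 2^10 = 1024 vertices.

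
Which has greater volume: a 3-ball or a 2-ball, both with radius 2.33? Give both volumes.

V_3(2.33) ≈ 52.9854. V_2(2.33) ≈ 17.0554. The 3-ball is larger.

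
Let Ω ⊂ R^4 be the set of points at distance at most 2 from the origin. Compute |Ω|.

V = 8·π^2 ≈ 78.9568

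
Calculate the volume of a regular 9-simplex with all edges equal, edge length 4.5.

Volume = 4.5^9 · √(10/2^9) / 9! ≈ 0.291417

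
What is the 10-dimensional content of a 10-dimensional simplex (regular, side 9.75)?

V_10 = √(11) · 9.75^10 / (10! · 2^(10/2)) ≈ 221.733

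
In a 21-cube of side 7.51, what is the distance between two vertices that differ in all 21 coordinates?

The space diagonal of an n-cube of side s is s√n. Here 7.51·√21 ≈ 34.4151.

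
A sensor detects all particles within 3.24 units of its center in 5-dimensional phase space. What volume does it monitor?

The n-ball volume is π^(n/2)·r^n/Γ(n/2+1). With n=5, r=3.24: V ≈ 1879.42.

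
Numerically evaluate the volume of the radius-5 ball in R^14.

Volume = π^{14/2}·(5)^14/Γ(8) = 1220703125·π^7/1008 ≈ 3.65762e+09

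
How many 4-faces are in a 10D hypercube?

f_4(10-cube) = (10 choose 4) · 2^6 = 13440.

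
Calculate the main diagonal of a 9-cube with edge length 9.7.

||(9.7,9.7,...,9.7)|| = √(9)·9.7 = 29.1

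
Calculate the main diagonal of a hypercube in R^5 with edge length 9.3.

Diagonal = √5 · 9.3 ≈ 20.7954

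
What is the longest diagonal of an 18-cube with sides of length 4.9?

||(4.9,4.9,...,4.9)|| = √(18)·4.9 ≈ 20.7889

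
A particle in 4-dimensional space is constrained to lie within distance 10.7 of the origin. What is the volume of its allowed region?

Volume = π^{4/2}·(10.7)^4/Γ(3) ≈ 64685.2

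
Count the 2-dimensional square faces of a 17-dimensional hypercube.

Choose 2 of 17 axes to span the face (C(17,2) = 136 ways), then fix each of the remaining 15 coordinates at one of its two extreme values (2^15 = 32768 ways): 136·32768 = 4456448.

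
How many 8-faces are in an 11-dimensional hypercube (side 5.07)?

Number of 8-faces = C(11,8) · 2^(11-8) = 165 · 8 = 1320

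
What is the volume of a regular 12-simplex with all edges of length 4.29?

V = (4.29^12 / 12!) · √((12+1) / 2^12) ≈ 0.00457027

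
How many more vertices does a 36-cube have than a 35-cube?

The 36-cube has 2^36 = 68719476736 vertices. The 35-cube has 2^35 = 34359738368 vertices. Difference: 68719476736 - 34359738368 = 34359738368.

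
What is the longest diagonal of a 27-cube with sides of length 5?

||(5,5,...,5)|| = √(27)·5 ≈ 25.9808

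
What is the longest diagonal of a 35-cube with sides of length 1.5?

The space diagonal of an n-cube of side s is s√n. Here 1.5·√35 ≈ 8.87412.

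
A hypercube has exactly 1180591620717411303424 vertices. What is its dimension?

The n-cube has 2^n vertices, and 1180591620717411303424 = 2^70, so n = 70.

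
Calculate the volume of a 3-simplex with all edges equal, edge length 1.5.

Volume = (√2/12) · 1.5³ = 0.397748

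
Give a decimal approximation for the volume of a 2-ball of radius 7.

V_2(7) = π^(2/2) · (7)^2 / Γ(2/2 + 1) = 49·π ≈ 153.938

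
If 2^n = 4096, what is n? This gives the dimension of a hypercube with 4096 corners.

2^n = 4096 ⇒ n = log_2(4096) = 12.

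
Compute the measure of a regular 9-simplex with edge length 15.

For a regular n-simplex with edge a, V = (a^n / n!)·√((n+1)/2^n). With a=15, n=9: V ≈ 14805.5.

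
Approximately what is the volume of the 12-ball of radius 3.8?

The n-ball volume is π^(n/2)·r^n/Γ(n/2+1). With n=12, r=3.8: V ≈ 1.21051e+07.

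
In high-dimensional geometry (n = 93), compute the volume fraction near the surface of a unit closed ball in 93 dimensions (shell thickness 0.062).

1 - (1-0.062)^93 ≈ 0.997401 ≈ 99.74%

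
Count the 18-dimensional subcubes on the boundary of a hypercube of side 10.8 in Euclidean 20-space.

Number of 18-faces = C(20,18) · 2^(20-18) = 190 · 4 = 760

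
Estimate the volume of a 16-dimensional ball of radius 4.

The n-ball volume is π^(n/2)·r^n/Γ(n/2+1). With n=16, r=4: V = 33554432·π^8/315 ≈ 1.01074e+09.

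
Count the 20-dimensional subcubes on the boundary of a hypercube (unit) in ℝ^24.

Choose 20 of 24 axes to span the face (C(24,20) = 10626 ways), then fix each of the remaining 4 coordinates at one of its two extreme values (2^4 = 16 ways): 10626·16 = 170016.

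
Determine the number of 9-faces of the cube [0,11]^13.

An n-cube has C(n,k)·2^(n-k) k-faces. Here C(13,9)·2^4 = 715·16 = 11440.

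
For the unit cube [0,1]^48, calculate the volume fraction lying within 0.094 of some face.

1 - (1 - 2·0.094)^48 = 1 - 0.812^48 ≈ 0.999954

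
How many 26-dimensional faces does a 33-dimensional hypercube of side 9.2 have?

Choose 26 of 33 axes to span the face (C(33,26) = 4272048 ways), then fix each of the remaining 7 coordinates at one of its two extreme values (2^7 = 128 ways): 4272048·128 = 546822144.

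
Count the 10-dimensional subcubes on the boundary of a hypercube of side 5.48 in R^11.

Number of 10-faces = C(11,10) · 2^(11-10) = 11 · 2 = 22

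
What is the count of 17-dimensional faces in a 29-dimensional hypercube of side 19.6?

f_17(29-cube) = (29 choose 17) · 2^12 = 212565749760.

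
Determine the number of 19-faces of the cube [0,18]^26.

An n-cube has C(n,k)·2^(n-k) k-faces. Here C(26,19)·2^7 = 657800·128 = 84198400.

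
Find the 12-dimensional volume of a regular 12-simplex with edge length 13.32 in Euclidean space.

V_12 = √(13) · 13.32^12 / (12! · 2^(12/2)) ≈ 3668.64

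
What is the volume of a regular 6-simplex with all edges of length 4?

For a regular n-simplex with edge a, V = (a^n / n!)·√((n+1)/2^n). With a=4, n=6: V ≈ 1.88142.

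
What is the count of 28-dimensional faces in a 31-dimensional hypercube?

Choose 28 of 31 axes to span the face (C(31,28) = 4495 ways), then fix each of the remaining 3 coordinates at one of its two extreme values (2^3 = 8 ways): 4495·8 = 35960.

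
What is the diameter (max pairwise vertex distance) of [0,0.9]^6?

Diagonal = √6 · 0.9 ≈ 2.20454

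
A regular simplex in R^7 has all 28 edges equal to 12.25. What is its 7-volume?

V = (12.25^7 / 7!) · √((7+1) / 2^7) ≈ 2053.35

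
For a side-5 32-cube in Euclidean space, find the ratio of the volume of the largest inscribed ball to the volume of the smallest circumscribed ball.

V_in/V_out = n^(-n/2) = 32^(-32/2) ≈ 8.27181e-25.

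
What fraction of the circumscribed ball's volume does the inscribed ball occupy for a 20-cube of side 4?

The radii are 4/2 and 4√20/2, so the volume ratio is (1/√20)^20 = 20^{-20/2} ≈ 9.76562e-14.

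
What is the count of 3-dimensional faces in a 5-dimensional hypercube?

Number of 3-faces = C(5,3) · 2^(5-3) = 10 · 4 = 40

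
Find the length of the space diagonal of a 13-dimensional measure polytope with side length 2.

The space diagonal of an n-cube of side s is s√n. Here 2·√13 ≈ 7.2111.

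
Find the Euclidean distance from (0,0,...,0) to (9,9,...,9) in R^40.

d = √(9² + 9² + ... + 9²) [40 terms] = √(40·9²) = 9√40 ≈ 56.921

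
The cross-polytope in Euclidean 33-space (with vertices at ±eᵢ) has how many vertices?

The 33-dimensional cross-polytope has 2n = 2·33 = 66 vertices.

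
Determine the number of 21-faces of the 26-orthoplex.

Number of 21-faces = 2^(21+1) · C(26,21+1) = 4194304 · 14950 = 62704844800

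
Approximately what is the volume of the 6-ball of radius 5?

V = 15625·π^3/6 ≈ 80745.5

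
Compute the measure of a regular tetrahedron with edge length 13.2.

Volume = (√2/12) · 13.2³ = 271.054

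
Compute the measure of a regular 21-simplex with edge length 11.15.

V_21 = √(22) · 11.15^21 / (21! · 2^(21/2)) ≈ 0.623483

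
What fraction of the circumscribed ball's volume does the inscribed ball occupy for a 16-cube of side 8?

The radii are 8/2 and 8√16/2, so the volume ratio is (1/√16)^16 = 16^{-16/2} ≈ 2.32831e-10.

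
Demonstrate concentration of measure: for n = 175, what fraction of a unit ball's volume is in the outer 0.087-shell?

1 - (1-0.087)^175 ≈ 0.9999998791 ≈ 99.999988%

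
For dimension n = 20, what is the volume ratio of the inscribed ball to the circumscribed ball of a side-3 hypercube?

The radii are 3/2 and 3√20/2, so the volume ratio is (1/√20)^20 = 20^{-20/2} ≈ 9.76562e-14.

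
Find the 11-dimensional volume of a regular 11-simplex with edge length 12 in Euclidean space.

V_11 = √(12) · 12^11 / (11! · 2^(11/2)) ≈ 1424.83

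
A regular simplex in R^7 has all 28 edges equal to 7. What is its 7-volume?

For a regular n-simplex with edge a, V = (a^n / n!)·√((n+1)/2^n). With a=7, n=7: V ≈ 40.8503.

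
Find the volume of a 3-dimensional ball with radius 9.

V = 972·π ≈ 3053.63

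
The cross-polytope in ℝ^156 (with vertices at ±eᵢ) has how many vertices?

The 156-dimensional cross-polytope has 2n = 2·156 = 312 vertices.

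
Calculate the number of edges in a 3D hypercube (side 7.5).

An n-cube has n·2^(n-1) edges. With n = 3: 3·4 = 12.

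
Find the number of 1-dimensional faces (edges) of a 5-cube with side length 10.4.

An n-cube has n·2^(n-1) edges. With n = 5: 5·16 = 80.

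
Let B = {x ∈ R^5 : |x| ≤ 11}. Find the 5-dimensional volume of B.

V_5(11) = π^(5/2) · (11)^5 / Γ(5/2 + 1) = 1288408·π^2/15 ≈ 847738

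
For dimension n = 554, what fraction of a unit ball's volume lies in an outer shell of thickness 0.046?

1 - (1-0.046)^554 ≈ 1 - 4.675e-12 ≈ (100 - 4.68e-10)%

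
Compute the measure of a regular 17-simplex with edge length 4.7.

V_17 = √(18) · 4.7^17 / (17! · 2^(17/2)) ≈ 8.77963e-06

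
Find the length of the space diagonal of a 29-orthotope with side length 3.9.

Diagonal = √29 · 3.9 ≈ 21.0021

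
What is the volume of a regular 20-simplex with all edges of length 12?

For a regular n-simplex with edge a, V = (a^n / n!)·√((n+1)/2^n). With a=12, n=20: V ≈ 7.05196.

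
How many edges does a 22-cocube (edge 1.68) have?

Each 1-face is the convex hull of 2 vertices, one chosen as ±e_i from each of 2 distinct axes: 2^2·C(22,2) = 924.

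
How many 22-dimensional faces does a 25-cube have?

f_22(25-cube) = (25 choose 22) · 2^3 = 18400.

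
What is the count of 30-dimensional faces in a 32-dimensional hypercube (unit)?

An n-cube has C(n,k)·2^(n-k) k-faces. Here C(32,30)·2^2 = 496·4 = 1984.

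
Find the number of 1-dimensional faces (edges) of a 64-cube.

An n-cube has n·2^(n-1) edges. With n = 64: 64·9223372036854775808 = 590295810358705651712.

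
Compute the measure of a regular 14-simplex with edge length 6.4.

For a regular n-simplex with edge a, V = (a^n / n!)·√((n+1)/2^n). With a=6.4, n=14: V ≈ 0.0671347.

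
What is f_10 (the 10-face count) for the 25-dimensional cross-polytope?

An n-cross-polytope has 2^(k+1)·C(n,k+1) k-faces. Here 2^11·C(25,11) = 2048·4457400 = 9128755200.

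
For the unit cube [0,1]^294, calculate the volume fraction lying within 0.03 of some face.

The inner cube has side 1-2·0.03 = 0.94 and volume (0.94)^294 ≈ 1.258e-08, so the shell holds 0.9999999874 of the volume.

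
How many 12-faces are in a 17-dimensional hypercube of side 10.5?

f_12(17-cube) = (17 choose 12) · 2^5 = 198016.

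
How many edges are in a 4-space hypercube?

f_1(4-cube) = (4 choose 1) · 2^3 = 32.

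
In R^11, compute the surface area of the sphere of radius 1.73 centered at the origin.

S = n·V_n(r)/r = 11·V_11(1.73)/1.73 (volume-to-surface relation), giving 4976.9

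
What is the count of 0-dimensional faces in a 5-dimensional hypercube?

Number of 0-faces = C(5,0) · 2^(5-0) = 1 · 32 = 32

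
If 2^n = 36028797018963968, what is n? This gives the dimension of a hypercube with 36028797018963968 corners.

The n-cube has 2^n vertices, and 36028797018963968 = 2^55, so n = 55.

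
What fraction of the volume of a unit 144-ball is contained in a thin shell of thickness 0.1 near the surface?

Shell fraction = 1 - (1-0.1)^144 ≈ 0.9999997424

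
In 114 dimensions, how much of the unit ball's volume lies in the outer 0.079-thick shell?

Shell fraction = 1 - (1-0.079)^114 ≈ 0.999916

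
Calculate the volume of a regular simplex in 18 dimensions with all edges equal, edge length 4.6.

V_18 = √(19) · 4.6^18 / (18! · 2^(18/2)) ≈ 1.13085e-06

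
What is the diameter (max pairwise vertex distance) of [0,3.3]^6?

||(3.3,3.3,...,3.3)|| = √(6)·3.3 ≈ 8.08332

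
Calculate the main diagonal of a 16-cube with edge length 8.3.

||(8.3,8.3,...,8.3)|| = √(16)·8.3 = 33.2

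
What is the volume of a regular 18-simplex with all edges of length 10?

Volume = 10^18 · √(19/2^18) / 18! ≈ 1.32974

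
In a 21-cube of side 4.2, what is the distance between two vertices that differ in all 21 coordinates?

The space diagonal of an n-cube of side s is s√n. Here 4.2·√21 ≈ 19.2468.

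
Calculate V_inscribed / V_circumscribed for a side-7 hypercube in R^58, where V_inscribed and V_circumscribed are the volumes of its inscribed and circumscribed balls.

Volume scales as r^n, and r_in/r_out = 1/√58, giving (1/√58)^58 ≈ 7.25418e-52.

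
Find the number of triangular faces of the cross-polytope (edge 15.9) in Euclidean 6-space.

An n-cross-polytope has 2^(k+1)·C(n,k+1) k-faces. Here 2^3·C(6,3) = 8·20 = 160.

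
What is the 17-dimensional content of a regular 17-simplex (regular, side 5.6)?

V = (5.6^17 / 17!) · √((17+1) / 2^17) ≈ 0.000172587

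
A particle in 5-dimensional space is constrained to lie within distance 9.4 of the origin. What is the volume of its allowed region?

The n-ball volume is π^(n/2)·r^n/Γ(n/2+1). With n=5, r=9.4: V ≈ 386312.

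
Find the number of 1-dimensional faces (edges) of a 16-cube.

Each of the 2^16 = 65536 vertices has degree 16; total edges = 16·2^16/2 = 524288.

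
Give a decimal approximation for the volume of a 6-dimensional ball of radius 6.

V = 7776·π^3 ≈ 241105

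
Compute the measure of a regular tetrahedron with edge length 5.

Volume = (√2/12) · 5³ = 14.7314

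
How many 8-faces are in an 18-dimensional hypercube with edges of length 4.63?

Number of 8-faces = C(18,8) · 2^(18-8) = 43758 · 1024 = 44808192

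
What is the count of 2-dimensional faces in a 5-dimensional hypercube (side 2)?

Number of 2-faces = C(5,2) · 2^(5-2) = 10 · 8 = 80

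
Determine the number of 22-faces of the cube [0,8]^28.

An n-cube has C(n,k)·2^(n-k) k-faces. Here C(28,22)·2^6 = 376740·64 = 24111360.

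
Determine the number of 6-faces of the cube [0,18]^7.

Number of 6-faces = C(7,6) · 2^(7-6) = 7 · 2 = 14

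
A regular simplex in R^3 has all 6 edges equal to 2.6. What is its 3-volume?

Volume = (√2/12) · 2.6³ = 2.07135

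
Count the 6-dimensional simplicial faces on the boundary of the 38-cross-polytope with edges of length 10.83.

An n-cross-polytope has 2^(k+1)·C(n,k+1) k-faces. Here 2^7·C(38,7) = 128·12620256 = 1615392768.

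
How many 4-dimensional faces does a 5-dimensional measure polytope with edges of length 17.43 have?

An n-cube has C(n,k)·2^(n-k) k-faces. Here C(5,4)·2^1 = 5·2 = 10.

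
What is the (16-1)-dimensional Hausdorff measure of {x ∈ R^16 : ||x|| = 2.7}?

|∂B_16(2.7)| ≈ 1.11238e+07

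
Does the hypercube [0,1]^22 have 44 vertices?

False. The 22-cube has 2^22 = 4194304 vertices.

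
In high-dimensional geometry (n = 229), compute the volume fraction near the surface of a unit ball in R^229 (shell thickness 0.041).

1 - (1-0.041)^229 ≈ 0.999931 ≈ 99.9931%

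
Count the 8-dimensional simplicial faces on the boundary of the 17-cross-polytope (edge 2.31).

Each 8-face is the convex hull of 9 vertices, one chosen as ±e_i from each of 9 distinct axes: 2^9·C(17,9) = 12446720.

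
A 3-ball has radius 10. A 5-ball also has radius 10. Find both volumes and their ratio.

V_3(10) ≈ 4188.79. V_5(10) ≈ 526379. Ratio V_3/V_5 ≈ 0.007958.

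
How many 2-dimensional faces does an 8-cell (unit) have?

An n-cube has C(n,k)·2^(n-k) k-faces. Here C(4,2)·2^2 = 6·4 = 24.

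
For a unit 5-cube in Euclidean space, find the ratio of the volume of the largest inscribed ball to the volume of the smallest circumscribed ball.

V_in / V_out = (r_in/r_out)^5 = (1/√5)^5 = 5^(-5/2) ≈ 0.0178885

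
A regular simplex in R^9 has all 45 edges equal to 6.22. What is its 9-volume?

For a regular n-simplex with edge a, V = (a^n / n!)·√((n+1)/2^n). With a=6.22, n=9: V ≈ 5.3668.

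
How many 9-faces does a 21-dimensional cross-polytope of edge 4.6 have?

Number of 9-faces = 2^(9+1) · C(21,9+1) = 1024 · 352716 = 361181184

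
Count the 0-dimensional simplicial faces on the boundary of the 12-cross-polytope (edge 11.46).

Each 0-face is the convex hull of 1 vertex, one chosen as ±e_i from each of 1 distinct axis: 2^1·C(12,1) = 24.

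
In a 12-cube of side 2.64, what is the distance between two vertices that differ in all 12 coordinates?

d = √(2.64² + 2.64² + ... + 2.64²) [12 terms] = √(12·2.64²) = 2.64√12 ≈ 9.14523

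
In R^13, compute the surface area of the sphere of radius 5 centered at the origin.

S = n·V_n(r)/r = 13·V_13(5)/5 (volume-to-surface relation), giving 6250000000·π^6/2079 ≈ 2.89018e+09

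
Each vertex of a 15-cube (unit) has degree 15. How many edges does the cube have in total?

The 15-cube has n·2^(n-1) = 15·2^14 = 15·16384 = 245760 edges.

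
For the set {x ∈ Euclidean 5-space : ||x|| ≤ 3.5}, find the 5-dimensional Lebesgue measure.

V_5(3.5) = π^(5/2) · (3.5)^5 / Γ(5/2 + 1) = 16807·π^2/60 ≈ 2764.64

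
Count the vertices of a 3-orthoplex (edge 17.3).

Number of vertices = 2n = 6.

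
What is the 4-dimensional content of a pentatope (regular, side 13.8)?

For a regular n-simplex with edge a, V = (a^n / n!)·√((n+1)/2^n). With a=13.8, n=4: V ≈ 844.754.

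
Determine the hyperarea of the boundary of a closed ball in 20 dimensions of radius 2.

The surface area of an n-ball is 2π^(n/2) r^(n-1) / Γ(n/2). For n=20, r=2: 8192·π^10/2835 ≈ 270605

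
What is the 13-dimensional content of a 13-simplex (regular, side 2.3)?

V_13 = √(14) · 2.3^13 / (13! · 2^(13/2)) ≈ 3.34619e-07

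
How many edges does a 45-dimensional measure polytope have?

An n-cube has n·2^(n-1) edges. With n = 45: 45·17592186044416 = 791648371998720.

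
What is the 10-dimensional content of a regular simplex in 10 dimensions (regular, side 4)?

For a regular n-simplex with edge a, V = (a^n / n!)·√((n+1)/2^n). With a=4, n=10: V ≈ 0.0299491.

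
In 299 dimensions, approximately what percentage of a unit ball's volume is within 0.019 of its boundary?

1 - (1-0.019)^299 ≈ 0.996771 ≈ 99.68%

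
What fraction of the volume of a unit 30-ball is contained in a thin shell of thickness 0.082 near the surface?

Shell fraction = 1 - (1-0.082)^30 ≈ 0.923214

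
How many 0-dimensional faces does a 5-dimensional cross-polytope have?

Number of 0-faces = 2^(0+1) · C(5,0+1) = 2 · 5 = 10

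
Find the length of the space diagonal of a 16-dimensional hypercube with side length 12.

Diagonal = √16 · 12 = 48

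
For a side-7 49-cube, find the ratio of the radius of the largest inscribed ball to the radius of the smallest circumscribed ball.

Ratio = (s/2)/(s√49/2) = 49^(-1/2) ≈ 0.142857.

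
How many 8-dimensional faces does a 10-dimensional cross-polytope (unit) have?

An n-cross-polytope has 2^(k+1)·C(n,k+1) k-faces. Here 2^9·C(10,9) = 512·10 = 5120.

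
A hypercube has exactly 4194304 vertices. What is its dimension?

2^n = 4194304 ⇒ n = log_2(4194304) = 22.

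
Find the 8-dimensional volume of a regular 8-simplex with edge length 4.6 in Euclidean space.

For a regular n-simplex with edge a, V = (a^n / n!)·√((n+1)/2^n). With a=4.6, n=8: V ≈ 0.932274.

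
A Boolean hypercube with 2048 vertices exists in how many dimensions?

n = log_2(2048) = 11.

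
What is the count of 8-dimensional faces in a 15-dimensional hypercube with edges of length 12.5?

f_8(15-cube) = (15 choose 8) · 2^7 = 823680.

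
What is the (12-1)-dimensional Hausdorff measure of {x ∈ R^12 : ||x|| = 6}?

|∂B_12(6)| = 30233088·π^6/5 ≈ 5.81315e+09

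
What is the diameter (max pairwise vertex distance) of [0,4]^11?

||(4,4,...,4)|| = √(11)·4 ≈ 13.2665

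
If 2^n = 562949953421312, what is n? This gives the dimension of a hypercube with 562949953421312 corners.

2^n = 562949953421312 ⇒ n = log_2(562949953421312) = 49.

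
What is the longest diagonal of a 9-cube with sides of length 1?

d = √(1² + 1² + ... + 1²) [9 terms] = √(9·1²) = 1√9 = 3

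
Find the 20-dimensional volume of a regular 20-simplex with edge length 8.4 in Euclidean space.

Volume = 8.4^20 · √(21/2^20) / 20! ≈ 0.00562692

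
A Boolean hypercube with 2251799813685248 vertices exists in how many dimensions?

n = log_2(2251799813685248) = 51.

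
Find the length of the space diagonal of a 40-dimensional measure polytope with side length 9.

||(9,9,...,9)|| = √(40)·9 ≈ 56.921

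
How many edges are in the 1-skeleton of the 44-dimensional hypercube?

Number of 1-faces = C(44,1)·2^(44-1) = 44·8796093022208 = 387028092977152.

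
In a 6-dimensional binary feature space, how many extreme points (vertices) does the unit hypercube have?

Each vertex is a binary string of length 6, so there are 2^6 = 64.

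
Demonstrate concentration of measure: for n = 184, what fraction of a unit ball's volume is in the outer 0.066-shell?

1 - (1-0.066)^184 ≈ 0.999996502 ≈ 99.999650%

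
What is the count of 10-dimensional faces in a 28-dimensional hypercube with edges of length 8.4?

Choose 10 of 28 axes to span the face (C(28,10) = 13123110 ways), then fix each of the remaining 18 coordinates at one of its two extreme values (2^18 = 262144 ways): 13123110·262144 = 3440144547840.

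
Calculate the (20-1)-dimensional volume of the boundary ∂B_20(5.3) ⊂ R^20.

The surface area of an n-ball is 2π^(n/2) r^(n-1) / Γ(n/2). For n=20, r=5.3: 2.97857e+13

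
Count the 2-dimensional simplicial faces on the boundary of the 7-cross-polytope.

An n-cross-polytope has 2^(k+1)·C(n,k+1) k-faces. Here 2^3·C(7,3) = 8·35 = 280.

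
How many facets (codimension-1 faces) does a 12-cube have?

f_11(12-cube) = (12 choose 11) · 2^1 = 24.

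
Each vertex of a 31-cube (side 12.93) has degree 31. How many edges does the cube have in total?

An n-cube has n·2^(n-1) edges. With n = 31: 31·1073741824 = 33285996544.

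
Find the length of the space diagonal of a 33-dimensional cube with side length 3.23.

The space diagonal of an n-cube of side s is s√n. Here 3.23·√33 ≈ 18.5549.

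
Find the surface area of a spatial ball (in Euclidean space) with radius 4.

S = n·V_n(r)/r = 3·V_3(4)/4 (volume-to-surface relation), giving 4πr² = 4π·(4)² ≈ 201.062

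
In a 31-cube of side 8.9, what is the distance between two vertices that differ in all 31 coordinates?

||(8.9,8.9,...,8.9)|| = √(31)·8.9 ≈ 49.5531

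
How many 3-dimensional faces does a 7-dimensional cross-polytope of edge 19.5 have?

f_3(7-orthoplex) = 2^4 · (7 choose 4) = 560.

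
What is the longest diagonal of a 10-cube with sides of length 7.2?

||(7.2,7.2,...,7.2)|| = √(10)·7.2 ≈ 22.7684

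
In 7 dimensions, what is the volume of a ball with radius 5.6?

V_7(5.6) = π^(7/2) · (5.6)^7 / Γ(7/2 + 1) ≈ 816012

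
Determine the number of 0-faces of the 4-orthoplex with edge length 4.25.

Number of 0-faces = 2^(0+1) · C(4,0+1) = 2 · 4 = 8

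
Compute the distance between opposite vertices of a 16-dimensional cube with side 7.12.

Diagonal = √16 · 7.12 = 28.48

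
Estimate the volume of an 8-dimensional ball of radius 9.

The n-ball volume is π^(n/2)·r^n/Γ(n/2+1). With n=8, r=9: V = 14348907·π^4/8 ≈ 1.74714e+08.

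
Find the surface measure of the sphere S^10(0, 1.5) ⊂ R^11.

|∂B_11(1.5)| = 2187·π^5/560 ≈ 1195.12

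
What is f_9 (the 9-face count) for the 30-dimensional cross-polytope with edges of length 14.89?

Number of 9-faces = 2^(9+1) · C(30,9+1) = 1024 · 30045015 = 30766095360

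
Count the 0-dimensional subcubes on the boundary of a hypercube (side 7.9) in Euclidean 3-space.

Choose 0 of 3 axes to span the face (C(3,0) = 1 way), then fix each of the remaining 3 coordinates at one of its two extreme values (2^3 = 8 ways): 1·8 = 8.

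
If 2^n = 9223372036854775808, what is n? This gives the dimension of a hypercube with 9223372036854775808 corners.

n = log_2(9223372036854775808) = 63.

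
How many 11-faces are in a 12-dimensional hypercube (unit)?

f_11(12-cube) = (12 choose 11) · 2^1 = 24.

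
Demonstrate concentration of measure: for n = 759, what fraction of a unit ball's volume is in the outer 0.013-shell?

1 - (1-0.013)^759 ≈ 0.999951 ≈ 99.995139%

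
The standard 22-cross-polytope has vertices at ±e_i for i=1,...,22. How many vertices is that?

The 22-dimensional cross-polytope has 2n = 2·22 = 44 vertices.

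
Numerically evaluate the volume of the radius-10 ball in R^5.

V = 160000·π^2/3 ≈ 526379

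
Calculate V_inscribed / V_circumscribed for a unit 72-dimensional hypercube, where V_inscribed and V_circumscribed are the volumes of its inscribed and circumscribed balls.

Volume scales as r^n, and r_in/r_out = 1/√72, giving (1/√72)^72 ≈ 1.36782e-67.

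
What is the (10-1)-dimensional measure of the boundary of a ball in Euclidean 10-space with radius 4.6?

|∂B_10(4.6)| ≈ 2.35174e+07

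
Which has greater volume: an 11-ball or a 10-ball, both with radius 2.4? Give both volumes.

V_11(2.4) ≈ 28670.1. V_10(2.4) ≈ 16168.9. The 11-ball is larger.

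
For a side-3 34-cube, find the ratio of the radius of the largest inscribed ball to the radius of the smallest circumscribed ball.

r_in = 3/2 (half the side); r_out = 3√34/2 (half the diagonal). Ratio = 1/√34 ≈ 0.171499.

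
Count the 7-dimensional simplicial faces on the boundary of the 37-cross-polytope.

Number of 7-faces = 2^(7+1) · C(37,7+1) = 256 · 38608020 = 9883653120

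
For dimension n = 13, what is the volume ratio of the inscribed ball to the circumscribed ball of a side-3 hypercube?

V_in/V_out = n^(-n/2) = 13^(-13/2) ≈ 5.74603e-08.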